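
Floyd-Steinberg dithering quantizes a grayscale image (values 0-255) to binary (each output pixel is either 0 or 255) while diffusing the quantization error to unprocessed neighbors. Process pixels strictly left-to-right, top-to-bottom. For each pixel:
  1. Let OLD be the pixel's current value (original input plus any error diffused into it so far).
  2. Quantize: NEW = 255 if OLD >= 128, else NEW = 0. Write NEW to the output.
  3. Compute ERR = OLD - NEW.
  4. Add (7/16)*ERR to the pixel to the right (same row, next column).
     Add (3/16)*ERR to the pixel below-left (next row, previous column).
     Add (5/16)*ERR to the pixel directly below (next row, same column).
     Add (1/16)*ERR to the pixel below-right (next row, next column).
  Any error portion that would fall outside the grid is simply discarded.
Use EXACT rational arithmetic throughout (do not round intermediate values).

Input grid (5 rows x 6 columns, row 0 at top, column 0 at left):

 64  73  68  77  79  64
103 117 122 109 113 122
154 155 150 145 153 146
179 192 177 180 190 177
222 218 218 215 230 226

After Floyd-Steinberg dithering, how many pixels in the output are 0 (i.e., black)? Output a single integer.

(0,0): OLD=64 → NEW=0, ERR=64
(0,1): OLD=101 → NEW=0, ERR=101
(0,2): OLD=1795/16 → NEW=0, ERR=1795/16
(0,3): OLD=32277/256 → NEW=0, ERR=32277/256
(0,4): OLD=549523/4096 → NEW=255, ERR=-494957/4096
(0,5): OLD=729605/65536 → NEW=0, ERR=729605/65536
(1,0): OLD=2271/16 → NEW=255, ERR=-1809/16
(1,1): OLD=15889/128 → NEW=0, ERR=15889/128
(1,2): OLD=988445/4096 → NEW=255, ERR=-56035/4096
(1,3): OLD=2076997/16384 → NEW=0, ERR=2076997/16384
(1,4): OLD=147500171/1048576 → NEW=255, ERR=-119886709/1048576
(1,5): OLD=1139272797/16777216 → NEW=0, ERR=1139272797/16777216
(2,0): OLD=290699/2048 → NEW=255, ERR=-231541/2048
(2,1): OLD=8827537/65536 → NEW=255, ERR=-7884143/65536
(2,2): OLD=130673731/1048576 → NEW=0, ERR=130673731/1048576
(2,3): OLD=1819023195/8388608 → NEW=255, ERR=-320071845/8388608
(2,4): OLD=32543345537/268435456 → NEW=0, ERR=32543345537/268435456
(2,5): OLD=915319470231/4294967296 → NEW=255, ERR=-179897190249/4294967296
(3,0): OLD=126996115/1048576 → NEW=0, ERR=126996115/1048576
(3,1): OLD=1876469519/8388608 → NEW=255, ERR=-262625521/8388608
(3,2): OLD=12587861305/67108864 → NEW=255, ERR=-4524899015/67108864
(3,3): OLD=726267957407/4294967296 → NEW=255, ERR=-368948703073/4294967296
(3,4): OLD=6186979472951/34359738368 → NEW=255, ERR=-2574753810889/34359738368
(3,5): OLD=76253163000729/549755813888 → NEW=255, ERR=-63934569540711/549755813888
(4,0): OLD=34088303653/134217728 → NEW=255, ERR=-137216987/134217728
(4,1): OLD=435286983305/2147483648 → NEW=255, ERR=-112321346935/2147483648
(4,2): OLD=10719069010587/68719476736 → NEW=255, ERR=-6804397557093/68719476736
(4,3): OLD=139166301369655/1099511627776 → NEW=0, ERR=139166301369655/1099511627776
(4,4): OLD=4130348004830071/17592186044416 → NEW=255, ERR=-355659436496009/17592186044416
(4,5): OLD=49575923603447265/281474976710656 → NEW=255, ERR=-22200195457770015/281474976710656
Output grid:
  Row 0: ....#.  (5 black, running=5)
  Row 1: #.#.#.  (3 black, running=8)
  Row 2: ##.#.#  (2 black, running=10)
  Row 3: .#####  (1 black, running=11)
  Row 4: ###.##  (1 black, running=12)

Answer: 12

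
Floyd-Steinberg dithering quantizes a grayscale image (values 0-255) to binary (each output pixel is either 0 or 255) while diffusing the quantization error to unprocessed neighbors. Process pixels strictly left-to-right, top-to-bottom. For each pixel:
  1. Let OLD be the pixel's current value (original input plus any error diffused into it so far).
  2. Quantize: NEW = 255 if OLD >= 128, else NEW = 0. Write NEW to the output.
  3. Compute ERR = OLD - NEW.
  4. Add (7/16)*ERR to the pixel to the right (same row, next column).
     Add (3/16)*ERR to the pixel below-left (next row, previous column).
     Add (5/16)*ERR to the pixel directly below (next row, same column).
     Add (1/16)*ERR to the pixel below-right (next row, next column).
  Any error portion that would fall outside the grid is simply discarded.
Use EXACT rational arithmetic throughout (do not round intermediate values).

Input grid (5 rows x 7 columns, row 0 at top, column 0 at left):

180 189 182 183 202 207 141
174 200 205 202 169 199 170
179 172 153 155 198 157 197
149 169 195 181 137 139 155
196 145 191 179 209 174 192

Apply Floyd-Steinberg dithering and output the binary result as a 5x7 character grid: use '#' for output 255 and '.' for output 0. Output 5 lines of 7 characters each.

(0,0): OLD=180 → NEW=255, ERR=-75
(0,1): OLD=2499/16 → NEW=255, ERR=-1581/16
(0,2): OLD=35525/256 → NEW=255, ERR=-29755/256
(0,3): OLD=541283/4096 → NEW=255, ERR=-503197/4096
(0,4): OLD=9715893/65536 → NEW=255, ERR=-6995787/65536
(0,5): OLD=168084723/1048576 → NEW=255, ERR=-99302157/1048576
(0,6): OLD=1670472357/16777216 → NEW=0, ERR=1670472357/16777216
(1,0): OLD=33801/256 → NEW=255, ERR=-31479/256
(1,1): OLD=181951/2048 → NEW=0, ERR=181951/2048
(1,2): OLD=11687467/65536 → NEW=255, ERR=-5024213/65536
(1,3): OLD=26945615/262144 → NEW=0, ERR=26945615/262144
(1,4): OLD=2603438861/16777216 → NEW=255, ERR=-1674751219/16777216
(1,5): OLD=18485860125/134217728 → NEW=255, ERR=-15739660515/134217728
(1,6): OLD=309002814739/2147483648 → NEW=255, ERR=-238605515501/2147483648
(2,0): OLD=5152165/32768 → NEW=255, ERR=-3203675/32768
(2,1): OLD=141484519/1048576 → NEW=255, ERR=-125902361/1048576
(2,2): OLD=1700166773/16777216 → NEW=0, ERR=1700166773/16777216
(2,3): OLD=27910403853/134217728 → NEW=255, ERR=-6315116787/134217728
(2,4): OLD=140291534685/1073741824 → NEW=255, ERR=-133512630435/1073741824
(2,5): OLD=1335944553951/34359738368 → NEW=0, ERR=1335944553951/34359738368
(2,6): OLD=94535712881673/549755813888 → NEW=255, ERR=-45652019659767/549755813888
(3,0): OLD=1609510101/16777216 → NEW=0, ERR=1609510101/16777216
(3,1): OLD=25010096305/134217728 → NEW=255, ERR=-9215424335/134217728
(3,2): OLD=193598579683/1073741824 → NEW=255, ERR=-80205585437/1073741824
(3,3): OLD=500946333733/4294967296 → NEW=0, ERR=500946333733/4294967296
(3,4): OLD=84398684086485/549755813888 → NEW=255, ERR=-55789048454955/549755813888
(3,5): OLD=366847314728143/4398046511104 → NEW=0, ERR=366847314728143/4398046511104
(3,6): OLD=11820006667149969/70368744177664 → NEW=255, ERR=-6124023098154351/70368744177664
(4,0): OLD=457640926043/2147483648 → NEW=255, ERR=-89967404197/2147483648
(4,1): OLD=3339940067487/34359738368 → NEW=0, ERR=3339940067487/34359738368
(4,2): OLD=125213610634929/549755813888 → NEW=255, ERR=-14974121906511/549755813888
(4,3): OLD=790927523055083/4398046511104 → NEW=255, ERR=-330574337276437/4398046511104
(4,4): OLD=5887498111962769/35184372088832 → NEW=255, ERR=-3084516770689391/35184372088832
(4,5): OLD=156558066682519249/1125899906842624 → NEW=255, ERR=-130546409562349871/1125899906842624
(4,6): OLD=2148930711602148359/18014398509481984 → NEW=0, ERR=2148930711602148359/18014398509481984
Row 0: ######.
Row 1: #.#.###
Row 2: ##.##.#
Row 3: .##.#.#
Row 4: #.####.

Answer: ######.
#.#.###
##.##.#
.##.#.#
#.####.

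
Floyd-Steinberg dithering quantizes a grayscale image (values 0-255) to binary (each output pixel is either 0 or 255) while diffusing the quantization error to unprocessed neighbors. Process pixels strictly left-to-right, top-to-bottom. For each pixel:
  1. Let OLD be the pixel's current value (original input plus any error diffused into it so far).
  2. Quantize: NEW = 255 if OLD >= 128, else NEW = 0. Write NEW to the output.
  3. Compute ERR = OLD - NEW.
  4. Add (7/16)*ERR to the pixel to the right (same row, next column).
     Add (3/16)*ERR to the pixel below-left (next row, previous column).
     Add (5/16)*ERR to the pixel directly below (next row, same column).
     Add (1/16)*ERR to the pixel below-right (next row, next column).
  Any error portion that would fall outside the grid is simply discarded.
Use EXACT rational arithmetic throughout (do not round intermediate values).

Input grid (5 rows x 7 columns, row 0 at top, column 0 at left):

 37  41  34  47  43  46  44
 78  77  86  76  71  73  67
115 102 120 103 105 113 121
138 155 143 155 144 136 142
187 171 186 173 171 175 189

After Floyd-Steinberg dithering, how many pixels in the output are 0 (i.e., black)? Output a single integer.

Answer: 20

Derivation:
(0,0): OLD=37 → NEW=0, ERR=37
(0,1): OLD=915/16 → NEW=0, ERR=915/16
(0,2): OLD=15109/256 → NEW=0, ERR=15109/256
(0,3): OLD=298275/4096 → NEW=0, ERR=298275/4096
(0,4): OLD=4905973/65536 → NEW=0, ERR=4905973/65536
(0,5): OLD=82576307/1048576 → NEW=0, ERR=82576307/1048576
(0,6): OLD=1316231653/16777216 → NEW=0, ERR=1316231653/16777216
(1,0): OLD=25673/256 → NEW=0, ERR=25673/256
(1,1): OLD=311551/2048 → NEW=255, ERR=-210689/2048
(1,2): OLD=5024235/65536 → NEW=0, ERR=5024235/65536
(1,3): OLD=39327311/262144 → NEW=255, ERR=-27519409/262144
(1,4): OLD=1137204045/16777216 → NEW=0, ERR=1137204045/16777216
(1,5): OLD=19683472605/134217728 → NEW=255, ERR=-14542048035/134217728
(1,6): OLD=105306101587/2147483648 → NEW=0, ERR=105306101587/2147483648
(2,0): OLD=4163173/32768 → NEW=0, ERR=4163173/32768
(2,1): OLD=153173927/1048576 → NEW=255, ERR=-114212953/1048576
(2,2): OLD=1177608373/16777216 → NEW=0, ERR=1177608373/16777216
(2,3): OLD=15891857997/134217728 → NEW=0, ERR=15891857997/134217728
(2,4): OLD=162250434653/1073741824 → NEW=255, ERR=-111553730467/1073741824
(2,5): OLD=1619014788767/34359738368 → NEW=0, ERR=1619014788767/34359738368
(2,6): OLD=82555280831817/549755813888 → NEW=255, ERR=-57632451709623/549755813888
(3,0): OLD=2638724629/16777216 → NEW=255, ERR=-1639465451/16777216
(3,1): OLD=13329285489/134217728 → NEW=0, ERR=13329285489/134217728
(3,2): OLD=240277905507/1073741824 → NEW=255, ERR=-33526259613/1073741824
(3,3): OLD=701143992645/4294967296 → NEW=255, ERR=-394072667835/4294967296
(3,4): OLD=48173530939925/549755813888 → NEW=0, ERR=48173530939925/549755813888
(3,5): OLD=716495842786575/4398046511104 → NEW=255, ERR=-405006017544945/4398046511104
(3,6): OLD=5059255374990929/70368744177664 → NEW=0, ERR=5059255374990929/70368744177664
(4,0): OLD=375988680603/2147483648 → NEW=255, ERR=-171619649637/2147483648
(4,1): OLD=5329511417183/34359738368 → NEW=255, ERR=-3432221866657/34359738368
(4,2): OLD=66819379835633/549755813888 → NEW=0, ERR=66819379835633/549755813888
(4,3): OLD=932304196087467/4398046511104 → NEW=255, ERR=-189197664244053/4398046511104
(4,4): OLD=5508532188885649/35184372088832 → NEW=255, ERR=-3463482693766511/35184372088832
(4,5): OLD=137487222666415633/1125899906842624 → NEW=0, ERR=137487222666415633/1125899906842624
(4,6): OLD=4668190766464772807/18014398509481984 → NEW=255, ERR=74519146546866887/18014398509481984
Output grid:
  Row 0: .......  (7 black, running=7)
  Row 1: .#.#.#.  (4 black, running=11)
  Row 2: .#..#.#  (4 black, running=15)
  Row 3: #.##.#.  (3 black, running=18)
  Row 4: ##.##.#  (2 black, running=20)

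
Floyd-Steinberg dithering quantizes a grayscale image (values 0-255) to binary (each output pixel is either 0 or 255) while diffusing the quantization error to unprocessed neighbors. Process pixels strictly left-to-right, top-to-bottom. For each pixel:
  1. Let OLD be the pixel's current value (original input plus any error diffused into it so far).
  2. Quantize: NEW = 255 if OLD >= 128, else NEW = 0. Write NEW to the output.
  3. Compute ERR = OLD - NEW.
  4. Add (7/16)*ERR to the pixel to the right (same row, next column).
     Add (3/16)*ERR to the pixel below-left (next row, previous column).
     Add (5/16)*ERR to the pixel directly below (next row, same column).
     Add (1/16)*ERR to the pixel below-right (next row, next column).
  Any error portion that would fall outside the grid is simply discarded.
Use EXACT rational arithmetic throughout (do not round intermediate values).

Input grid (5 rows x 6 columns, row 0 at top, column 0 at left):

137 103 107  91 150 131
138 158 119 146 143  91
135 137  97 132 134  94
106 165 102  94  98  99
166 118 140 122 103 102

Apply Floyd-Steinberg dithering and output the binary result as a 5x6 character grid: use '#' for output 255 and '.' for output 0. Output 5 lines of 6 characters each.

(0,0): OLD=137 → NEW=255, ERR=-118
(0,1): OLD=411/8 → NEW=0, ERR=411/8
(0,2): OLD=16573/128 → NEW=255, ERR=-16067/128
(0,3): OLD=73899/2048 → NEW=0, ERR=73899/2048
(0,4): OLD=5432493/32768 → NEW=255, ERR=-2923347/32768
(0,5): OLD=48218299/524288 → NEW=0, ERR=48218299/524288
(1,0): OLD=14177/128 → NEW=0, ERR=14177/128
(1,1): OLD=196199/1024 → NEW=255, ERR=-64921/1024
(1,2): OLD=2032051/32768 → NEW=0, ERR=2032051/32768
(1,3): OLD=20949783/131072 → NEW=255, ERR=-12473577/131072
(1,4): OLD=780016069/8388608 → NEW=0, ERR=780016069/8388608
(1,5): OLD=20783012819/134217728 → NEW=255, ERR=-13442507821/134217728
(2,0): OLD=2584157/16384 → NEW=255, ERR=-1593763/16384
(2,1): OLD=48852879/524288 → NEW=0, ERR=48852879/524288
(2,2): OLD=1135306733/8388608 → NEW=255, ERR=-1003788307/8388608
(2,3): OLD=4779465285/67108864 → NEW=0, ERR=4779465285/67108864
(2,4): OLD=363976142031/2147483648 → NEW=255, ERR=-183632188209/2147483648
(2,5): OLD=1068673577113/34359738368 → NEW=0, ERR=1068673577113/34359738368
(3,0): OLD=780749005/8388608 → NEW=0, ERR=780749005/8388608
(3,1): OLD=13846013449/67108864 → NEW=255, ERR=-3266746871/67108864
(3,2): OLD=33547235019/536870912 → NEW=0, ERR=33547235019/536870912
(3,3): OLD=4125986061505/34359738368 → NEW=0, ERR=4125986061505/34359738368
(3,4): OLD=36860252046049/274877906944 → NEW=255, ERR=-33233614224671/274877906944
(3,5): OLD=222013328020367/4398046511104 → NEW=0, ERR=222013328020367/4398046511104
(4,0): OLD=199670862371/1073741824 → NEW=255, ERR=-74133302749/1073741824
(4,1): OLD=1548170977543/17179869184 → NEW=0, ERR=1548170977543/17179869184
(4,2): OLD=120080706622565/549755813888 → NEW=255, ERR=-20107025918875/549755813888
(4,3): OLD=1097403735509081/8796093022208 → NEW=0, ERR=1097403735509081/8796093022208
(4,4): OLD=19248741573082473/140737488355328 → NEW=255, ERR=-16639317957526167/140737488355328
(4,5): OLD=131714877293439295/2251799813685248 → NEW=0, ERR=131714877293439295/2251799813685248
Row 0: #.#.#.
Row 1: .#.#.#
Row 2: #.#.#.
Row 3: .#..#.
Row 4: #.#.#.

Answer: #.#.#.
.#.#.#
#.#.#.
.#..#.
#.#.#.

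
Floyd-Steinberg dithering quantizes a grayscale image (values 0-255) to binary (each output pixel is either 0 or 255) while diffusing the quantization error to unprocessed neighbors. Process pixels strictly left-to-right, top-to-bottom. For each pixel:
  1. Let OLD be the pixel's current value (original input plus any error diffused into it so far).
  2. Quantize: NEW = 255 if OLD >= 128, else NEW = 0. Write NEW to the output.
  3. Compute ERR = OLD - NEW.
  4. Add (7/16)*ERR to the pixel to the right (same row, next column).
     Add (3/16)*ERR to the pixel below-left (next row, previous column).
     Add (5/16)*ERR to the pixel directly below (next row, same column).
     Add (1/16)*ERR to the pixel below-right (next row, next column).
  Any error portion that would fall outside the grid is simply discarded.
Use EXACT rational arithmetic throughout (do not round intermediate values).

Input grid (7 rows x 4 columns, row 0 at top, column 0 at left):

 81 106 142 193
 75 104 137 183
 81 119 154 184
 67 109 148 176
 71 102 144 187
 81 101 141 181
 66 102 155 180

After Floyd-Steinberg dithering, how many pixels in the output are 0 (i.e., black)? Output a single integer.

(0,0): OLD=81 → NEW=0, ERR=81
(0,1): OLD=2263/16 → NEW=255, ERR=-1817/16
(0,2): OLD=23633/256 → NEW=0, ERR=23633/256
(0,3): OLD=955959/4096 → NEW=255, ERR=-88521/4096
(1,0): OLD=20229/256 → NEW=0, ERR=20229/256
(1,1): OLD=256931/2048 → NEW=0, ERR=256931/2048
(1,2): OLD=13735391/65536 → NEW=255, ERR=-2976289/65536
(1,3): OLD=170023753/1048576 → NEW=255, ERR=-97363127/1048576
(2,0): OLD=4234161/32768 → NEW=255, ERR=-4121679/32768
(2,1): OLD=104435755/1048576 → NEW=0, ERR=104435755/1048576
(2,2): OLD=364512215/2097152 → NEW=255, ERR=-170261545/2097152
(2,3): OLD=3913312155/33554432 → NEW=0, ERR=3913312155/33554432
(3,0): OLD=777912097/16777216 → NEW=0, ERR=777912097/16777216
(3,1): OLD=36863133055/268435456 → NEW=255, ERR=-31587908225/268435456
(3,2): OLD=426227458433/4294967296 → NEW=0, ERR=426227458433/4294967296
(3,3): OLD=17234044249607/68719476736 → NEW=255, ERR=-289422318073/68719476736
(4,0): OLD=272411921101/4294967296 → NEW=0, ERR=272411921101/4294967296
(4,1): OLD=3933532644455/34359738368 → NEW=0, ERR=3933532644455/34359738368
(4,2): OLD=238542556636935/1099511627776 → NEW=255, ERR=-41832908445945/1099511627776
(4,3): OLD=3082868875097185/17592186044416 → NEW=255, ERR=-1403138566228895/17592186044416
(5,0): OLD=67227295702333/549755813888 → NEW=0, ERR=67227295702333/549755813888
(5,1): OLD=3291596879895499/17592186044416 → NEW=255, ERR=-1194410561430581/17592186044416
(5,2): OLD=805781816430847/8796093022208 → NEW=0, ERR=805781816430847/8796093022208
(5,3): OLD=54542896848380999/281474976710656 → NEW=255, ERR=-17233222212836281/281474976710656
(6,0): OLD=25750484090984833/281474976710656 → NEW=0, ERR=25750484090984833/281474976710656
(6,1): OLD=655843135491193751/4503599627370496 → NEW=255, ERR=-492574769488282729/4503599627370496
(6,2): OLD=8650741369581449073/72057594037927936 → NEW=0, ERR=8650741369581449073/72057594037927936
(6,3): OLD=252623500624073658135/1152921504606846976 → NEW=255, ERR=-41371483050672320745/1152921504606846976
Output grid:
  Row 0: .#.#  (2 black, running=2)
  Row 1: ..##  (2 black, running=4)
  Row 2: #.#.  (2 black, running=6)
  Row 3: .#.#  (2 black, running=8)
  Row 4: ..##  (2 black, running=10)
  Row 5: .#.#  (2 black, running=12)
  Row 6: .#.#  (2 black, running=14)

Answer: 14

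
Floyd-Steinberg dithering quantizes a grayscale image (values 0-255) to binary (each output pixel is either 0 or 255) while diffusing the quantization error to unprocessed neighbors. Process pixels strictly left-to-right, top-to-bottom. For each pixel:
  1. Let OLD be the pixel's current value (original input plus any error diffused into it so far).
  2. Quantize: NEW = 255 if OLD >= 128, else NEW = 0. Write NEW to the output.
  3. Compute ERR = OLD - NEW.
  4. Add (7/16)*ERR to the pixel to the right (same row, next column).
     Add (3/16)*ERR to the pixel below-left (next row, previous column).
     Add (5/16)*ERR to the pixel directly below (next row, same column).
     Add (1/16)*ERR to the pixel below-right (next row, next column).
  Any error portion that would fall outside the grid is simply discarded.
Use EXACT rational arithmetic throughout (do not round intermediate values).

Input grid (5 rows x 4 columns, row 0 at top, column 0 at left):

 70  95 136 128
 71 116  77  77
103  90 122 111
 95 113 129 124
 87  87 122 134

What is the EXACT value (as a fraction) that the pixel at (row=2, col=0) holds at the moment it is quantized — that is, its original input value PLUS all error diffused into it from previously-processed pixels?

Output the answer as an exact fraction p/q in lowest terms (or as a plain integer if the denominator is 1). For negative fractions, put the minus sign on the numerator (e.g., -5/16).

(0,0): OLD=70 → NEW=0, ERR=70
(0,1): OLD=1005/8 → NEW=0, ERR=1005/8
(0,2): OLD=24443/128 → NEW=255, ERR=-8197/128
(0,3): OLD=204765/2048 → NEW=0, ERR=204765/2048
(1,0): OLD=14903/128 → NEW=0, ERR=14903/128
(1,1): OLD=203329/1024 → NEW=255, ERR=-57791/1024
(1,2): OLD=1929877/32768 → NEW=0, ERR=1929877/32768
(1,3): OLD=68162083/524288 → NEW=255, ERR=-65531357/524288
(2,0): OLD=2110299/16384 → NEW=255, ERR=-2067621/16384
Target (2,0): original=103, with diffused error = 2110299/16384

Answer: 2110299/16384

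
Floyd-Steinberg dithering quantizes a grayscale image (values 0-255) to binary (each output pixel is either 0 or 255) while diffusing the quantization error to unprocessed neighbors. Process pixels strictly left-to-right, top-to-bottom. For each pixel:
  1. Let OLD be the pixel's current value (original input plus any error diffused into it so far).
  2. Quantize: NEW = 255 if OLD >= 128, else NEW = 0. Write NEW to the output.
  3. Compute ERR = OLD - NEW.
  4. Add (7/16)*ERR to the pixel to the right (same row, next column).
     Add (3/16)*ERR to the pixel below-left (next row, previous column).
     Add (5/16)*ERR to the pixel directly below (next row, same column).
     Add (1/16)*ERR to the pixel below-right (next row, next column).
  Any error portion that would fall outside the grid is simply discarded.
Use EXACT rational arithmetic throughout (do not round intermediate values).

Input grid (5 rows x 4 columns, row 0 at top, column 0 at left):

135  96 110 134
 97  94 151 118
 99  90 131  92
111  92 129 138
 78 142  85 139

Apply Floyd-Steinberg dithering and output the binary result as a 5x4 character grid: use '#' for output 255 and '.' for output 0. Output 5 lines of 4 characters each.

(0,0): OLD=135 → NEW=255, ERR=-120
(0,1): OLD=87/2 → NEW=0, ERR=87/2
(0,2): OLD=4129/32 → NEW=255, ERR=-4031/32
(0,3): OLD=40391/512 → NEW=0, ERR=40391/512
(1,0): OLD=2165/32 → NEW=0, ERR=2165/32
(1,1): OLD=27155/256 → NEW=0, ERR=27155/256
(1,2): OLD=1438127/8192 → NEW=255, ERR=-650833/8192
(1,3): OLD=13110009/131072 → NEW=0, ERR=13110009/131072
(2,0): OLD=573569/4096 → NEW=255, ERR=-470911/4096
(2,1): OLD=8150267/131072 → NEW=0, ERR=8150267/131072
(2,2): OLD=41618191/262144 → NEW=255, ERR=-25228529/262144
(2,3): OLD=319549699/4194304 → NEW=0, ERR=319549699/4194304
(3,0): OLD=181888913/2097152 → NEW=0, ERR=181888913/2097152
(3,1): OLD=4165660367/33554432 → NEW=0, ERR=4165660367/33554432
(3,2): OLD=92025372785/536870912 → NEW=255, ERR=-44876709775/536870912
(3,3): OLD=1024117785239/8589934592 → NEW=0, ERR=1024117785239/8589934592
(4,0): OLD=68924025277/536870912 → NEW=255, ERR=-67978057283/536870912
(4,1): OLD=494555286423/4294967296 → NEW=0, ERR=494555286423/4294967296
(4,2): OLD=19154710682711/137438953472 → NEW=255, ERR=-15892222452649/137438953472
(4,3): OLD=264859660469905/2199023255552 → NEW=0, ERR=264859660469905/2199023255552
Row 0: #.#.
Row 1: ..#.
Row 2: #.#.
Row 3: ..#.
Row 4: #.#.

Answer: #.#.
..#.
#.#.
..#.
#.#.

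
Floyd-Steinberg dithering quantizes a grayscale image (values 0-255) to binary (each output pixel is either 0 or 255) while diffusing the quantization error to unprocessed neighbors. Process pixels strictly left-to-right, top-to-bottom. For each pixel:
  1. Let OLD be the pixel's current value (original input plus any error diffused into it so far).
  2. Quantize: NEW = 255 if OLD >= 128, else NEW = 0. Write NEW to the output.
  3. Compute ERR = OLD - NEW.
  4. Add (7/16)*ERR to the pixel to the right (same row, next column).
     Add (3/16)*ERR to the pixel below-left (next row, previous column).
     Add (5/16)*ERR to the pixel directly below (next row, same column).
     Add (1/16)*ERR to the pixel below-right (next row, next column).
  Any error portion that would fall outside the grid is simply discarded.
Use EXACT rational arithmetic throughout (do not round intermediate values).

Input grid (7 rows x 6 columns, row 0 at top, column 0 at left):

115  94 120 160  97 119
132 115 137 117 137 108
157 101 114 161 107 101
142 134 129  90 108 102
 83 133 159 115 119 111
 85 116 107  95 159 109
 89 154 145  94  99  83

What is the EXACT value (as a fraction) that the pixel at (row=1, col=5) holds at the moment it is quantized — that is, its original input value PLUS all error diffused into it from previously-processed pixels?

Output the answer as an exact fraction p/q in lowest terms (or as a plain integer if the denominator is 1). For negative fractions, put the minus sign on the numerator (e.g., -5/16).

Answer: 11003763677/268435456

Derivation:
(0,0): OLD=115 → NEW=0, ERR=115
(0,1): OLD=2309/16 → NEW=255, ERR=-1771/16
(0,2): OLD=18323/256 → NEW=0, ERR=18323/256
(0,3): OLD=783621/4096 → NEW=255, ERR=-260859/4096
(0,4): OLD=4530979/65536 → NEW=0, ERR=4530979/65536
(0,5): OLD=156497397/1048576 → NEW=255, ERR=-110889483/1048576
(1,0): OLD=37679/256 → NEW=255, ERR=-27601/256
(1,1): OLD=110281/2048 → NEW=0, ERR=110281/2048
(1,2): OLD=10752253/65536 → NEW=255, ERR=-5959427/65536
(1,3): OLD=19595577/262144 → NEW=0, ERR=19595577/262144
(1,4): OLD=2810184715/16777216 → NEW=255, ERR=-1468005365/16777216
(1,5): OLD=11003763677/268435456 → NEW=0, ERR=11003763677/268435456
Target (1,5): original=108, with diffused error = 11003763677/268435456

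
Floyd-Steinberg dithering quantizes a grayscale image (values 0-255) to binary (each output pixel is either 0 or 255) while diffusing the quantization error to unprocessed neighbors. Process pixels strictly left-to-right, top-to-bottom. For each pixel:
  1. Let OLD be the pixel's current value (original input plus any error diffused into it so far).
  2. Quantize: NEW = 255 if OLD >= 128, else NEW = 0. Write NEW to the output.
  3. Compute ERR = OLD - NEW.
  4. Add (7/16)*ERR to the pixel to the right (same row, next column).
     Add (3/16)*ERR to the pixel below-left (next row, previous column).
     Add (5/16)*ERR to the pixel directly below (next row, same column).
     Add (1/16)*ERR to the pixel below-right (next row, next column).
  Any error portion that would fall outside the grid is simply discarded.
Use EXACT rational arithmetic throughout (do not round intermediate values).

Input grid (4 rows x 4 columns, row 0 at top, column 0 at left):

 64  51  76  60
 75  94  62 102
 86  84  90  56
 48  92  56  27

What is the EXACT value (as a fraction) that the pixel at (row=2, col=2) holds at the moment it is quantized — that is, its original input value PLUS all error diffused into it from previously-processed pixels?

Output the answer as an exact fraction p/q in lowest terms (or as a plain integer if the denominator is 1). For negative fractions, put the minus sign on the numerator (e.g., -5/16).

(0,0): OLD=64 → NEW=0, ERR=64
(0,1): OLD=79 → NEW=0, ERR=79
(0,2): OLD=1769/16 → NEW=0, ERR=1769/16
(0,3): OLD=27743/256 → NEW=0, ERR=27743/256
(1,0): OLD=1757/16 → NEW=0, ERR=1757/16
(1,1): OLD=24507/128 → NEW=255, ERR=-8133/128
(1,2): OLD=385063/4096 → NEW=0, ERR=385063/4096
(1,3): OLD=12052417/65536 → NEW=255, ERR=-4659263/65536
(2,0): OLD=222009/2048 → NEW=0, ERR=222009/2048
(2,1): OLD=8916851/65536 → NEW=255, ERR=-7794829/65536
(2,2): OLD=6558899/131072 → NEW=0, ERR=6558899/131072
Target (2,2): original=90, with diffused error = 6558899/131072

Answer: 6558899/131072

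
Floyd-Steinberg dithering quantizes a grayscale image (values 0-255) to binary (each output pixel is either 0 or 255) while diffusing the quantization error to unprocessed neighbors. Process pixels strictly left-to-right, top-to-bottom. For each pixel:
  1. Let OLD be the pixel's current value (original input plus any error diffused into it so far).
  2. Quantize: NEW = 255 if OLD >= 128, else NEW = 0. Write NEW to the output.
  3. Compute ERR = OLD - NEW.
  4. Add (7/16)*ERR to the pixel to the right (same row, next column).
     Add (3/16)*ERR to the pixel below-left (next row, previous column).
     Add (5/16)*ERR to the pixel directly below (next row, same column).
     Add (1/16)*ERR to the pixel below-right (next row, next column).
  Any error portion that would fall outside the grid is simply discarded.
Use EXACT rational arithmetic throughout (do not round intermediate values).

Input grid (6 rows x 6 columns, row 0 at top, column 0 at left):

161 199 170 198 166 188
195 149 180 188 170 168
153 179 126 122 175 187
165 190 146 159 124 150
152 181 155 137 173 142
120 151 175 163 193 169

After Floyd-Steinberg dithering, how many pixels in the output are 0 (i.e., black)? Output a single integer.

Answer: 12

Derivation:
(0,0): OLD=161 → NEW=255, ERR=-94
(0,1): OLD=1263/8 → NEW=255, ERR=-777/8
(0,2): OLD=16321/128 → NEW=0, ERR=16321/128
(0,3): OLD=519751/2048 → NEW=255, ERR=-2489/2048
(0,4): OLD=5422065/32768 → NEW=255, ERR=-2933775/32768
(0,5): OLD=78029719/524288 → NEW=255, ERR=-55663721/524288
(1,0): OLD=18869/128 → NEW=255, ERR=-13771/128
(1,1): OLD=91763/1024 → NEW=0, ERR=91763/1024
(1,2): OLD=8282223/32768 → NEW=255, ERR=-73617/32768
(1,3): OLD=23307139/131072 → NEW=255, ERR=-10116221/131072
(1,4): OLD=740478825/8388608 → NEW=0, ERR=740478825/8388608
(1,5): OLD=22527785999/134217728 → NEW=255, ERR=-11697734641/134217728
(2,0): OLD=2231201/16384 → NEW=255, ERR=-1946719/16384
(2,1): OLD=77529339/524288 → NEW=255, ERR=-56164101/524288
(2,2): OLD=583514545/8388608 → NEW=0, ERR=583514545/8388608
(2,3): OLD=9712282217/67108864 → NEW=255, ERR=-7400478103/67108864
(2,4): OLD=285989036731/2147483648 → NEW=255, ERR=-261619293509/2147483648
(2,5): OLD=3847679828173/34359738368 → NEW=0, ERR=3847679828173/34359738368
(3,0): OLD=904152977/8388608 → NEW=0, ERR=904152977/8388608
(3,1): OLD=14045567293/67108864 → NEW=255, ERR=-3067193027/67108864
(3,2): OLD=64623048839/536870912 → NEW=0, ERR=64623048839/536870912
(3,3): OLD=5453089114517/34359738368 → NEW=255, ERR=-3308644169323/34359738368
(3,4): OLD=15916831475957/274877906944 → NEW=0, ERR=15916831475957/274877906944
(3,5): OLD=891544720555067/4398046511104 → NEW=255, ERR=-229957139776453/4398046511104
(4,0): OLD=190173297247/1073741824 → NEW=255, ERR=-83630867873/1073741824
(4,1): OLD=2782234679123/17179869184 → NEW=255, ERR=-1598631962797/17179869184
(4,2): OLD=72014343964169/549755813888 → NEW=255, ERR=-68173388577271/549755813888
(4,3): OLD=624834481322637/8796093022208 → NEW=0, ERR=624834481322637/8796093022208
(4,4): OLD=29041364144877917/140737488355328 → NEW=255, ERR=-6846695385730723/140737488355328
(4,5): OLD=243184981194647659/2251799813685248 → NEW=0, ERR=243184981194647659/2251799813685248
(5,0): OLD=21498983515049/274877906944 → NEW=0, ERR=21498983515049/274877906944
(5,1): OLD=1126075531433785/8796093022208 → NEW=255, ERR=-1116928189229255/8796093022208
(5,2): OLD=6206347965205891/70368744177664 → NEW=0, ERR=6206347965205891/70368744177664
(5,3): OLD=465926526016415313/2251799813685248 → NEW=255, ERR=-108282426473322927/2251799813685248
(5,4): OLD=817169722411358193/4503599627370496 → NEW=255, ERR=-331248182568118287/4503599627370496
(5,5): OLD=12071751674036086629/72057594037927936 → NEW=255, ERR=-6302934805635537051/72057594037927936
Output grid:
  Row 0: ##.###  (1 black, running=1)
  Row 1: #.##.#  (2 black, running=3)
  Row 2: ##.##.  (2 black, running=5)
  Row 3: .#.#.#  (3 black, running=8)
  Row 4: ###.#.  (2 black, running=10)
  Row 5: .#.###  (2 black, running=12)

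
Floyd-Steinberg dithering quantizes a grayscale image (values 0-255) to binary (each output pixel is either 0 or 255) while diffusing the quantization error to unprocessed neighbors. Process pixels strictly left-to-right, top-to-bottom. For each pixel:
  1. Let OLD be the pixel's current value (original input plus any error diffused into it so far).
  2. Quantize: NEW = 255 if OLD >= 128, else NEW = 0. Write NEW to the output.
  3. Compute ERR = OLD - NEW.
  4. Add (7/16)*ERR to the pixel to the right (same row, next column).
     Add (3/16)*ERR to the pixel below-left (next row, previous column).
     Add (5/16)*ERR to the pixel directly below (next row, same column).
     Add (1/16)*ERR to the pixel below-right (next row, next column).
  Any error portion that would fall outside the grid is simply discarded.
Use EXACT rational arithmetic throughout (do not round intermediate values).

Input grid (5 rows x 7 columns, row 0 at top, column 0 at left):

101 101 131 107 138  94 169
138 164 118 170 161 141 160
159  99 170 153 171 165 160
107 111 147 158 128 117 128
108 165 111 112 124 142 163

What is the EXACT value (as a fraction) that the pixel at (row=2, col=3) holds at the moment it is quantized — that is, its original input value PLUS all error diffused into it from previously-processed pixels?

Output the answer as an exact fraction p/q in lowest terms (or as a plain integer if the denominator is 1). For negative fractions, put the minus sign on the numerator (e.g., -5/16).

(0,0): OLD=101 → NEW=0, ERR=101
(0,1): OLD=2323/16 → NEW=255, ERR=-1757/16
(0,2): OLD=21237/256 → NEW=0, ERR=21237/256
(0,3): OLD=586931/4096 → NEW=255, ERR=-457549/4096
(0,4): OLD=5841125/65536 → NEW=0, ERR=5841125/65536
(0,5): OLD=139454019/1048576 → NEW=255, ERR=-127932861/1048576
(0,6): OLD=1939819477/16777216 → NEW=0, ERR=1939819477/16777216
(1,0): OLD=38137/256 → NEW=255, ERR=-27143/256
(1,1): OLD=215375/2048 → NEW=0, ERR=215375/2048
(1,2): OLD=10625019/65536 → NEW=255, ERR=-6086661/65536
(1,3): OLD=30501855/262144 → NEW=0, ERR=30501855/262144
(1,4): OLD=3521542589/16777216 → NEW=255, ERR=-756647491/16777216
(1,5): OLD=14816512205/134217728 → NEW=0, ERR=14816512205/134217728
(1,6): OLD=508530341987/2147483648 → NEW=255, ERR=-39077988253/2147483648
(2,0): OLD=4770517/32768 → NEW=255, ERR=-3585323/32768
(2,1): OLD=62865911/1048576 → NEW=0, ERR=62865911/1048576
(2,2): OLD=3281549477/16777216 → NEW=255, ERR=-996640603/16777216
(2,3): OLD=20013303229/134217728 → NEW=255, ERR=-14212217411/134217728
Target (2,3): original=153, with diffused error = 20013303229/134217728

Answer: 20013303229/134217728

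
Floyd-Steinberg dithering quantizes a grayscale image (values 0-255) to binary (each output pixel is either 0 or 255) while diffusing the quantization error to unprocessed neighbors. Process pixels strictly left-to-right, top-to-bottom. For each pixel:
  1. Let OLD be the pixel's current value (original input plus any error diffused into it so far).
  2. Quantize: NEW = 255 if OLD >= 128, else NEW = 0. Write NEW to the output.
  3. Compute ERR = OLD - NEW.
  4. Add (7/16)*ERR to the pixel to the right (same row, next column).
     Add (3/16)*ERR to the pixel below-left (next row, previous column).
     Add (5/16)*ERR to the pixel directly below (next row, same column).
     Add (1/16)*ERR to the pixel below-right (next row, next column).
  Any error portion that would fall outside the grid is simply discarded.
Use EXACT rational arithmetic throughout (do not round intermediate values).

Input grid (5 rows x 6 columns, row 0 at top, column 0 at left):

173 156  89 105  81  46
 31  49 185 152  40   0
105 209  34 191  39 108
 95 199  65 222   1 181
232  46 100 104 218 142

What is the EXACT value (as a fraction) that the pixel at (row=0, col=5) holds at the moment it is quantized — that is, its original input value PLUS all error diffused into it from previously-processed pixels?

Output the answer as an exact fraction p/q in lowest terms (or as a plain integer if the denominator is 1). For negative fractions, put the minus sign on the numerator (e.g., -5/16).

(0,0): OLD=173 → NEW=255, ERR=-82
(0,1): OLD=961/8 → NEW=0, ERR=961/8
(0,2): OLD=18119/128 → NEW=255, ERR=-14521/128
(0,3): OLD=113393/2048 → NEW=0, ERR=113393/2048
(0,4): OLD=3447959/32768 → NEW=0, ERR=3447959/32768
(0,5): OLD=48252961/524288 → NEW=0, ERR=48252961/524288
Target (0,5): original=46, with diffused error = 48252961/524288

Answer: 48252961/524288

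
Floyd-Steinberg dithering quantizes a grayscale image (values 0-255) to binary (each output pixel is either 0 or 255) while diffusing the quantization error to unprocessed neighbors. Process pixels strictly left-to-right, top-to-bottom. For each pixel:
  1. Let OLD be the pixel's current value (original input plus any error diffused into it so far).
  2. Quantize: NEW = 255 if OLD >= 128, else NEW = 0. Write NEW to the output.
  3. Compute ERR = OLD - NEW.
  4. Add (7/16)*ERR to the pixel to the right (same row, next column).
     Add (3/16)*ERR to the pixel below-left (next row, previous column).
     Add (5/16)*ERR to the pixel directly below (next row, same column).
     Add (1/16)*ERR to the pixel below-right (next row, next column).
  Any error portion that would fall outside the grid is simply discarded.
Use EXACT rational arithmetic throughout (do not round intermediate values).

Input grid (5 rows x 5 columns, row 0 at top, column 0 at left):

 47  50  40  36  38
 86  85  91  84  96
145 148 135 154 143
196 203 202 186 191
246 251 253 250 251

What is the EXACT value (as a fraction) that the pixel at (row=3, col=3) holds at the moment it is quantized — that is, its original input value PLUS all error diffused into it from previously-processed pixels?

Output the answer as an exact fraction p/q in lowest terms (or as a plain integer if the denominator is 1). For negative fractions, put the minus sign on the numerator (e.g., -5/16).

(0,0): OLD=47 → NEW=0, ERR=47
(0,1): OLD=1129/16 → NEW=0, ERR=1129/16
(0,2): OLD=18143/256 → NEW=0, ERR=18143/256
(0,3): OLD=274457/4096 → NEW=0, ERR=274457/4096
(0,4): OLD=4411567/65536 → NEW=0, ERR=4411567/65536
(1,0): OLD=29163/256 → NEW=0, ERR=29163/256
(1,1): OLD=354541/2048 → NEW=255, ERR=-167699/2048
(1,2): OLD=6179825/65536 → NEW=0, ERR=6179825/65536
(1,3): OLD=42793757/262144 → NEW=255, ERR=-24052963/262144
(1,4): OLD=340079031/4194304 → NEW=0, ERR=340079031/4194304
(2,0): OLD=5414783/32768 → NEW=255, ERR=-2941057/32768
(2,1): OLD=113187813/1048576 → NEW=0, ERR=113187813/1048576
(2,2): OLD=3177127407/16777216 → NEW=255, ERR=-1101062673/16777216
(2,3): OLD=31597656925/268435456 → NEW=0, ERR=31597656925/268435456
(2,4): OLD=919558977611/4294967296 → NEW=255, ERR=-175657682869/4294967296
(3,0): OLD=3157328655/16777216 → NEW=255, ERR=-1120861425/16777216
(3,1): OLD=25446191715/134217728 → NEW=255, ERR=-8779328925/134217728
(3,2): OLD=780356825905/4294967296 → NEW=255, ERR=-314859834575/4294967296
(3,3): OLD=1537096411497/8589934592 → NEW=255, ERR=-653336909463/8589934592
Target (3,3): original=186, with diffused error = 1537096411497/8589934592

Answer: 1537096411497/8589934592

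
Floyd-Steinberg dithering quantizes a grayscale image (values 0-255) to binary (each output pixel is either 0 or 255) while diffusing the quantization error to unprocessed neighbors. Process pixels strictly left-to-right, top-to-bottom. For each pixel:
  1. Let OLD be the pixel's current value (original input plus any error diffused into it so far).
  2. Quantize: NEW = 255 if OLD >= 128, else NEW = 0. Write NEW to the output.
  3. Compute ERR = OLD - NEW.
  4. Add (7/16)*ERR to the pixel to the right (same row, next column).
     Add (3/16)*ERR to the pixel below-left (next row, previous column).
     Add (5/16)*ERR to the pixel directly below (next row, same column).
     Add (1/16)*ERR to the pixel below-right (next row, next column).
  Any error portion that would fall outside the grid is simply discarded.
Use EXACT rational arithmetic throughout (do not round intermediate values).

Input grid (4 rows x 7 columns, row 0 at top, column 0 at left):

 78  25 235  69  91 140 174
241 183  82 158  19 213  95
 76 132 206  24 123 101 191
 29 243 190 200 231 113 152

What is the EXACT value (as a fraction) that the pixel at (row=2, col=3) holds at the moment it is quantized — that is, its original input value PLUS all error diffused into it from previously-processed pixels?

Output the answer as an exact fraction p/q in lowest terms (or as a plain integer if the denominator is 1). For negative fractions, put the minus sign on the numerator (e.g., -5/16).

Answer: 308267719/67108864

Derivation:
(0,0): OLD=78 → NEW=0, ERR=78
(0,1): OLD=473/8 → NEW=0, ERR=473/8
(0,2): OLD=33391/128 → NEW=255, ERR=751/128
(0,3): OLD=146569/2048 → NEW=0, ERR=146569/2048
(0,4): OLD=4007871/32768 → NEW=0, ERR=4007871/32768
(0,5): OLD=101455417/524288 → NEW=255, ERR=-32238023/524288
(0,6): OLD=1233951631/8388608 → NEW=255, ERR=-905143409/8388608
(1,0): OLD=35387/128 → NEW=255, ERR=2747/128
(1,1): OLD=222045/1024 → NEW=255, ERR=-39075/1024
(1,2): OLD=2760801/32768 → NEW=0, ERR=2760801/32768
(1,3): OLD=31526125/131072 → NEW=255, ERR=-1897235/131072
(1,4): OLD=367698247/8388608 → NEW=0, ERR=367698247/8388608
(1,5): OLD=13446903351/67108864 → NEW=255, ERR=-3665856969/67108864
(1,6): OLD=36012271193/1073741824 → NEW=0, ERR=36012271193/1073741824
(2,0): OLD=1237839/16384 → NEW=0, ERR=1237839/16384
(2,1): OLD=89269397/524288 → NEW=255, ERR=-44424043/524288
(2,2): OLD=1595175807/8388608 → NEW=255, ERR=-543919233/8388608
(2,3): OLD=308267719/67108864 → NEW=0, ERR=308267719/67108864
Target (2,3): original=24, with diffused error = 308267719/67108864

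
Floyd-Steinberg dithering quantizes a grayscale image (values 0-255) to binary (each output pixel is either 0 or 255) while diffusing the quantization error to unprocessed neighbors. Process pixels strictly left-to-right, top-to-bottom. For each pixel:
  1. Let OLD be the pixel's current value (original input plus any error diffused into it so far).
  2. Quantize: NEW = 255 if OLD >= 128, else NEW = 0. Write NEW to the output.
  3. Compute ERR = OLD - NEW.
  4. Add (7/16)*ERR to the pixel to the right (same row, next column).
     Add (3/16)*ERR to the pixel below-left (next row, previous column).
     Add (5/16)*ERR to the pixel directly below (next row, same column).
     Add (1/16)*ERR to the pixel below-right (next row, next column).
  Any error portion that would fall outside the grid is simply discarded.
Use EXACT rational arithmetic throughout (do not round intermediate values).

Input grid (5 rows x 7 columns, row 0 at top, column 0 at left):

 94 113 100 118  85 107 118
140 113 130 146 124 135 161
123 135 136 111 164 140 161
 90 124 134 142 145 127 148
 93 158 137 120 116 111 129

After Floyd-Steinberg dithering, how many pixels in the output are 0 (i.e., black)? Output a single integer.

Answer: 17

Derivation:
(0,0): OLD=94 → NEW=0, ERR=94
(0,1): OLD=1233/8 → NEW=255, ERR=-807/8
(0,2): OLD=7151/128 → NEW=0, ERR=7151/128
(0,3): OLD=291721/2048 → NEW=255, ERR=-230519/2048
(0,4): OLD=1171647/32768 → NEW=0, ERR=1171647/32768
(0,5): OLD=64300345/524288 → NEW=0, ERR=64300345/524288
(0,6): OLD=1439958159/8388608 → NEW=255, ERR=-699136881/8388608
(1,0): OLD=19259/128 → NEW=255, ERR=-13381/128
(1,1): OLD=53341/1024 → NEW=0, ERR=53341/1024
(1,2): OLD=4680545/32768 → NEW=255, ERR=-3675295/32768
(1,3): OLD=9430765/131072 → NEW=0, ERR=9430765/131072
(1,4): OLD=1531868743/8388608 → NEW=255, ERR=-607226297/8388608
(1,5): OLD=8607683895/67108864 → NEW=255, ERR=-8505076425/67108864
(1,6): OLD=93601867609/1073741824 → NEW=0, ERR=93601867609/1073741824
(2,0): OLD=1640015/16384 → NEW=0, ERR=1640015/16384
(2,1): OLD=87822229/524288 → NEW=255, ERR=-45871211/524288
(2,2): OLD=666208383/8388608 → NEW=0, ERR=666208383/8388608
(2,3): OLD=9908458439/67108864 → NEW=255, ERR=-7204301881/67108864
(2,4): OLD=40343908247/536870912 → NEW=0, ERR=40343908247/536870912
(2,5): OLD=2492670924029/17179869184 → NEW=255, ERR=-1888195717891/17179869184
(2,6): OLD=36348822836667/274877906944 → NEW=255, ERR=-33745043434053/274877906944
(3,0): OLD=879763487/8388608 → NEW=0, ERR=879763487/8388608
(3,1): OLD=10984979315/67108864 → NEW=255, ERR=-6127781005/67108864
(3,2): OLD=50075426025/536870912 → NEW=0, ERR=50075426025/536870912
(3,3): OLD=361448920063/2147483648 → NEW=255, ERR=-186159410177/2147483648
(3,4): OLD=28378506421279/274877906944 → NEW=0, ERR=28378506421279/274877906944
(3,5): OLD=262783372574093/2199023255552 → NEW=0, ERR=262783372574093/2199023255552
(3,6): OLD=5455279887913619/35184372088832 → NEW=255, ERR=-3516734994738541/35184372088832
(4,0): OLD=116665186097/1073741824 → NEW=0, ERR=116665186097/1073741824
(4,1): OLD=3453915435837/17179869184 → NEW=255, ERR=-926951206083/17179869184
(4,2): OLD=33145145191219/274877906944 → NEW=0, ERR=33145145191219/274877906944
(4,3): OLD=375706856273185/2199023255552 → NEW=255, ERR=-185044073892575/2199023255552
(4,4): OLD=2259470891804339/17592186044416 → NEW=255, ERR=-2226536549521741/17592186044416
(4,5): OLD=45420846780096787/562949953421312 → NEW=0, ERR=45420846780096787/562949953421312
(4,6): OLD=1265808375122150005/9007199254740992 → NEW=255, ERR=-1031027434836802955/9007199254740992
Output grid:
  Row 0: .#.#..#  (4 black, running=4)
  Row 1: #.#.##.  (3 black, running=7)
  Row 2: .#.#.##  (3 black, running=10)
  Row 3: .#.#..#  (4 black, running=14)
  Row 4: .#.##.#  (3 black, running=17)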